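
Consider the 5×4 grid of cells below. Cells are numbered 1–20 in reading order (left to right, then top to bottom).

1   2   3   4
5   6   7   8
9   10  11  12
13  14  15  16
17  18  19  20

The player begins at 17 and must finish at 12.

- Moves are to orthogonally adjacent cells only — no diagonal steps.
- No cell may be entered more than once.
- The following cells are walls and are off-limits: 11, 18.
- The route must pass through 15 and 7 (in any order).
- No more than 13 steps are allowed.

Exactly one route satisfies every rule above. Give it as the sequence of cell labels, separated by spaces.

17 13 9 5 1 2 3 7 6 10 14 15 16 12

Any route must reach 15 and 7 and still end at 12 within 13 moves, so the order of the required stops is forced.
Route from 17: 4× up (reaching 1), 2× right (reaching 3), down to 7, left to 6, 2× down (reaching 14), 2× right (reaching 16), up to 12 — 13 moves in all.
Check: all required cells visited; 13 ≤ 13 moves.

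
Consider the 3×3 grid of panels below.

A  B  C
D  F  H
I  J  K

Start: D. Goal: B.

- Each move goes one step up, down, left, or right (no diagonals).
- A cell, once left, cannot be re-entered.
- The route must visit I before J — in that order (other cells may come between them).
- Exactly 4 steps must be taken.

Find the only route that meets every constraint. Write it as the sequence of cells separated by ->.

D -> I -> J -> F -> B

The waypoints must appear in the order I, J, with no cell reused.
Route from D: down to I, right to J, 2× up (reaching B) — 4 moves in all.
Check: order respected (I at step 1, J at step 2); 4 moves as required.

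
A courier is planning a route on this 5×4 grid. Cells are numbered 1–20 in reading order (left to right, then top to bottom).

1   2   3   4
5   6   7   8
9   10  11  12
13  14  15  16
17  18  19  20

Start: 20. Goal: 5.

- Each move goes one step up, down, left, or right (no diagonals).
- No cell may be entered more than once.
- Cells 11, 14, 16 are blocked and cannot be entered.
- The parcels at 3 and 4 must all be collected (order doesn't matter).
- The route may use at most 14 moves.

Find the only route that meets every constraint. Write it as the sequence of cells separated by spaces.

The 14-move cap with required stops at 3, 4 leaves no slack for detours.
Route from 20: 3× left (reaching 17), 2× up (reaching 9), right to 10, up to 6, 2× right (reaching 8), up to 4, 3× left (reaching 1), down to 5 — 14 moves in all.
Check: all required cells visited; 14 ≤ 14 moves.

20 19 18 17 13 9 10 6 7 8 4 3 2 1 5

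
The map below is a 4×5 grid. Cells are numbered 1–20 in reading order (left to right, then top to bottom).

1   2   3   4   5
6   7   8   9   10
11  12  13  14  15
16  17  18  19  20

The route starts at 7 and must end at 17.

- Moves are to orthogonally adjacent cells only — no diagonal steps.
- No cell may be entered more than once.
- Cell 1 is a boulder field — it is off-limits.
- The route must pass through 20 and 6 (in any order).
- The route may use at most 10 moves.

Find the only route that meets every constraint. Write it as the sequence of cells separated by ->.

The budget equals the shortest possible length, so every move has to be on a shortest route through the required cells.
Route from 7: left 1 to 6, down 1 to 11, right 4 to 15, down 1 to 20, left 3 to 17 — 10 moves in all.
Check: all required cells visited; 10 ≤ 10 moves.

7 -> 6 -> 11 -> 12 -> 13 -> 14 -> 15 -> 20 -> 19 -> 18 -> 17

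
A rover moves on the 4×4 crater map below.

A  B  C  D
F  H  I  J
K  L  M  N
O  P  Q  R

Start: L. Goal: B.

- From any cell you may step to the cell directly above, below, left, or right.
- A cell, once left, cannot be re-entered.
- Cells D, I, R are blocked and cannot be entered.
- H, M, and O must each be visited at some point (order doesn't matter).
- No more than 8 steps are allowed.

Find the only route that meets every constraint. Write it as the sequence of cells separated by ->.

L -> M -> Q -> P -> O -> K -> F -> H -> B

Any route must reach H, M, and O and still end at B within 8 moves, so the order of the required stops is forced.
Route from L: right to M, down to Q, 2× left (reaching O), 2× up (reaching F), right to H, up to B — 8 moves in all.
Check: all required cells visited; 8 ≤ 8 moves.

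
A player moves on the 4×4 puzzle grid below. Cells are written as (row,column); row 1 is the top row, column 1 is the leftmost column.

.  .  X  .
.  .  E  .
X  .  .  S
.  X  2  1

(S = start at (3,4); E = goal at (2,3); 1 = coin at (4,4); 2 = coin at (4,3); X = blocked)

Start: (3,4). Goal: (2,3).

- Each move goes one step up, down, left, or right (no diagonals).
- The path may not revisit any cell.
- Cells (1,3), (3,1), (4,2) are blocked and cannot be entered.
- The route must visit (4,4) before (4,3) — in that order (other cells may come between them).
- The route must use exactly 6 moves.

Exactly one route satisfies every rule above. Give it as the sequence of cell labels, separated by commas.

(3,4), (4,4), (4,3), (3,3), (3,2), (2,2), (2,3)

The waypoints must appear in the order (4,4), (4,3), with no cell reused.
Route from (3,4): down 1 to (4,4), left 1 to (4,3), up 1 to (3,3), left 1 to (3,2), up 1 to (2,2), right 1 to (2,3) — 6 moves in all.
Check: order respected (1 at step 1, 2 at step 2); 6 moves as required.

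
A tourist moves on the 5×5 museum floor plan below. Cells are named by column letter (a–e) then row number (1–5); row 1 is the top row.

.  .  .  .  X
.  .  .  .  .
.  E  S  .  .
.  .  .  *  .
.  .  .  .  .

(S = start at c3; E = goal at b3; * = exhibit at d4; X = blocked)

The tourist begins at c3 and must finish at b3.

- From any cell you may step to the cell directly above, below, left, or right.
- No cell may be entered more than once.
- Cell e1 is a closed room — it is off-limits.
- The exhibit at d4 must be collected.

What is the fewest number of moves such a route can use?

Any route passes through d4 somewhere between c3 and b3. Summing Manhattan distances along the two legs (c3 → d4 → b3) gives a lower bound of 2 + 3 = 5 moves.
A route of 5 moves achieves this: c3 → d3 → d4 → c4 → b4 → b3.
Since 5 matches the lower bound, it is optimal.

5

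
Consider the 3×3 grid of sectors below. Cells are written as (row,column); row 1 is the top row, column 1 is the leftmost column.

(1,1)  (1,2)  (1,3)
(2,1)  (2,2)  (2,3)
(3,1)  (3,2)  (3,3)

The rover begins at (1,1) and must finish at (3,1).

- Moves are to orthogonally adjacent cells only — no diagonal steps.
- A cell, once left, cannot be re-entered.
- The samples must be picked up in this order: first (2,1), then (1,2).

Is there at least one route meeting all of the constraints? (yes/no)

One route that works: (1,1) → (2,1) → (2,2) → (1,2) → (1,3) → (2,3) → (3,3) → (3,2) → (3,1).

yes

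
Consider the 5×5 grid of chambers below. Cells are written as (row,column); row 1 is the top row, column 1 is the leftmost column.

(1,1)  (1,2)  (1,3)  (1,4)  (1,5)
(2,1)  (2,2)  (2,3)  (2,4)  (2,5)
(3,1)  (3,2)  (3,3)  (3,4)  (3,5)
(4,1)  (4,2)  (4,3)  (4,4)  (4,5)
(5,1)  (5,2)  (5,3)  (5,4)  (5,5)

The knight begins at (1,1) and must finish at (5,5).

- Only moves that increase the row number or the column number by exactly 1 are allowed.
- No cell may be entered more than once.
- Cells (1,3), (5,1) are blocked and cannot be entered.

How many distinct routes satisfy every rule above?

A right/down-only route from (1,1) to (5,5) makes exactly 4 down-moves and 4 right-moves in some order.
With no other constraints that would be C(8,4) = 70 routes.
Subtract routes through each blocked cell (inclusion–exclusion for overlaps): − through (1,3): 15 − through (5,1): 1 → 54.
That gives 54 routes.

54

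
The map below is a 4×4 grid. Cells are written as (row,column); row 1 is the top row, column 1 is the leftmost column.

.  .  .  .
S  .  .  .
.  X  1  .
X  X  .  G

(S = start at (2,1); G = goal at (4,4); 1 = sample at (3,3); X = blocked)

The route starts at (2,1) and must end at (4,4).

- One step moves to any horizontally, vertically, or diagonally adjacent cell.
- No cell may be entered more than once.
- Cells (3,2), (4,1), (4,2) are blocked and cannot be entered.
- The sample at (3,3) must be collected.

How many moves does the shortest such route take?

3

Any route passes through (3,3) somewhere between (2,1) and (4,4). Summing Chebyshev distances along the two legs ((2,1) → (3,3) → (4,4)) gives a lower bound of 2 + 1 = 3 moves.
A route of 3 moves achieves this: (2,1) → (2,2) → (3,3) → (4,4).
Since 3 matches the lower bound, it is optimal.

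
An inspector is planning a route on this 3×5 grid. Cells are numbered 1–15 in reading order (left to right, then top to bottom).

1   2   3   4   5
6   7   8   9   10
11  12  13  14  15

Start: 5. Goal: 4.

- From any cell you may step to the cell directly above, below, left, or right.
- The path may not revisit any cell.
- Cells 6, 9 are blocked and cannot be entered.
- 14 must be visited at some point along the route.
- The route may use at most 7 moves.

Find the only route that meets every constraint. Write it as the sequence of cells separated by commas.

5, 10, 15, 14, 13, 8, 3, 4

The budget equals the shortest possible length, so every move has to be on a shortest route through the required cells.
Route from 5: down 2 to 15, left 2 to 13, up 2 to 3, right 1 to 4 — 7 moves in all.
Check: all required cells visited; 7 ≤ 7 moves.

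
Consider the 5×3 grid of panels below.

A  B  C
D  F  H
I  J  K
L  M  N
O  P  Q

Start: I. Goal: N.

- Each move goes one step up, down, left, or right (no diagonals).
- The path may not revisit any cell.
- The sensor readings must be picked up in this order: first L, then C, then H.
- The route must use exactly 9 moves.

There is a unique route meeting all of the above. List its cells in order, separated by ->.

The waypoints must appear in the order L, C, H, with no cell reused.
Route from I: down 1 to L, right 1 to M, up 3 to B, right 1 to C, down 3 to N — 9 moves in all.
Check: order respected (L at step 1, C at step 6, H at step 7); 9 moves as required.

I -> L -> M -> J -> F -> B -> C -> H -> K -> N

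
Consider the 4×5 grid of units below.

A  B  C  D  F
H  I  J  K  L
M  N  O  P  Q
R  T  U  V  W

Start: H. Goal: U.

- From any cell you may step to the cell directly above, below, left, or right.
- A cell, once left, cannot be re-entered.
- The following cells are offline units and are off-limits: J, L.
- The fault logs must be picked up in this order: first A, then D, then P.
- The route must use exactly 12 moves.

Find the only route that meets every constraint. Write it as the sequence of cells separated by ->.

The waypoints must appear in the order A, D, P, with no cell reused.
Route from H: up 1 to A, right 3 to D, down 2 to P, left 3 to M, down 1 to R, right 2 to U — 12 moves in all.
Check: order respected (A at step 1, D at step 4, P at step 6); 12 moves as required.

H -> A -> B -> C -> D -> K -> P -> O -> N -> M -> R -> T -> U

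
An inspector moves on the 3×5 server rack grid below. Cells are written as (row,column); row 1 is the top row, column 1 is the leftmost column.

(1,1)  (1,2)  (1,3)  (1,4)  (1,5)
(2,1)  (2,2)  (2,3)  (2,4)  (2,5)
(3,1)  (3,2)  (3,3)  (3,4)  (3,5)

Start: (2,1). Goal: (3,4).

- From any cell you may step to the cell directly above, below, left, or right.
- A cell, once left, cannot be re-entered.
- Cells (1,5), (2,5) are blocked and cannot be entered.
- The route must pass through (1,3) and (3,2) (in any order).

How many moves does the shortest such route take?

8

Any route passes through (1,3) and (3,2) in some order between (2,1) and (3,4). Summing Manhattan distances along each leg and taking the cheapest ordering ((2,1) → (3,2) → (1,3) → (3,4)) gives a lower bound of 2 + 3 + 3 = 8 moves.
A route of 8 moves achieves this: (2,1) → (1,1) → (1,2) → (1,3) → (2,3) → (2,2) → (3,2) → (3,3) → (3,4).
Since 8 matches the lower bound, it is optimal.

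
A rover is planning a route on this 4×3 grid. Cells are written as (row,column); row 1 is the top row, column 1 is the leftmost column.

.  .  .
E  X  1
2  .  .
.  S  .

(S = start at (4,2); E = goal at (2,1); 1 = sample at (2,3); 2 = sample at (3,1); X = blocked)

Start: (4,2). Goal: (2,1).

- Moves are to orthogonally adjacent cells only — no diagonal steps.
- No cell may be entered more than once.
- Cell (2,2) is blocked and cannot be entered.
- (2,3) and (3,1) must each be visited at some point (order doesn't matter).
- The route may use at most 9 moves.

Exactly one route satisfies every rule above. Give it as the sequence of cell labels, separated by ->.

(4,2) -> (4,1) -> (3,1) -> (3,2) -> (3,3) -> (2,3) -> (1,3) -> (1,2) -> (1,1) -> (2,1)

The budget equals the shortest possible length, so every move has to be on a shortest route through the required cells.
Route from (4,2): left 1 to (4,1), up 1 to (3,1), right 2 to (3,3), up 2 to (1,3), left 2 to (1,1), down 1 to (2,1) — 9 moves in all.
Check: all required cells visited; 9 ≤ 9 moves.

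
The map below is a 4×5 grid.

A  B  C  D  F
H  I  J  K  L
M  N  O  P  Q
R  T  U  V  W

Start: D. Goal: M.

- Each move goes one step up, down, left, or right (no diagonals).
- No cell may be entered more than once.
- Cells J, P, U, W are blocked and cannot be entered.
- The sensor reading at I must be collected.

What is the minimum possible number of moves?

Any route passes through I somewhere between D and M. Summing Manhattan distances along the two legs (D → I → M) gives a lower bound of 3 + 2 = 5 moves.
A route of 5 moves achieves this: D → C → B → I → N → M.
Since 5 matches the lower bound, it is optimal.

5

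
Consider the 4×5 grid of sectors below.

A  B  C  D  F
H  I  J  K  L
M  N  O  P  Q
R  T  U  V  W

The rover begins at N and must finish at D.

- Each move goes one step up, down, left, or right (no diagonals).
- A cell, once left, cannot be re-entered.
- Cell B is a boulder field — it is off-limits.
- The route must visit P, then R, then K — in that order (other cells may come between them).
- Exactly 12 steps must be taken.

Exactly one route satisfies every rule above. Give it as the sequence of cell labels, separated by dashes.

The waypoints must appear in the order P, R, K, with no cell reused.
Route from N: 2× right (reaching P), down to V, 3× left (reaching R), 2× up (reaching H), 3× right (reaching K), up to D — 12 moves in all.
Check: order respected (P at step 2, R at step 6, K at step 11); 12 moves as required.

N - O - P - V - U - T - R - M - H - I - J - K - D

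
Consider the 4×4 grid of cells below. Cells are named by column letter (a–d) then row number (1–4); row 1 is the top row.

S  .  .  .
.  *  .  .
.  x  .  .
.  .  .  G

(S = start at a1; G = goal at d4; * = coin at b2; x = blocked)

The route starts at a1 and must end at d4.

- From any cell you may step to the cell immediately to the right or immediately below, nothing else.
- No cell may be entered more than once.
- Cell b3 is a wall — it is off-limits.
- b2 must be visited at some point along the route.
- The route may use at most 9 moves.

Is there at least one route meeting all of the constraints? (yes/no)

yes

One route that works: a1 → a2 → b2 → c2 → c3 → c4 → d4.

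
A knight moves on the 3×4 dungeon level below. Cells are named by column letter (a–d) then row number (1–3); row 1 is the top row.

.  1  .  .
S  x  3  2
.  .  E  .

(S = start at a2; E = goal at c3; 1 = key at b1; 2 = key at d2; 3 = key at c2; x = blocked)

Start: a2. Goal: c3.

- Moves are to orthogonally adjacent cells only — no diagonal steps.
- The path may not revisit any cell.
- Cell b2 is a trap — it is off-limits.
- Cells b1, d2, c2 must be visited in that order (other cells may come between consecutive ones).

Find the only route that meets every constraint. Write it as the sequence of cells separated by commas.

The waypoints must appear in the order b1, d2, c2, with no cell reused.
Route from a2: up to a1, 3× right (reaching d1), down to d2, left to c2, down to c3 — 7 moves in all.
Check: order respected (1 at step 2, 2 at step 5, 3 at step 6).

a2, a1, b1, c1, d1, d2, c2, c3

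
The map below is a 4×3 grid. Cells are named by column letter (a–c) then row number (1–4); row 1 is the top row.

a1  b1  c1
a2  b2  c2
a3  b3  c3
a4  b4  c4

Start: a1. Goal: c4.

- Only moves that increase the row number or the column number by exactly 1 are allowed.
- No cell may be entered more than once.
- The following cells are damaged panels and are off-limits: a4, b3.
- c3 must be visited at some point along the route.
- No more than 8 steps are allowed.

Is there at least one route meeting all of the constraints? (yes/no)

yes

One route that works: a1 → a2 → b2 → c2 → c3 → c4.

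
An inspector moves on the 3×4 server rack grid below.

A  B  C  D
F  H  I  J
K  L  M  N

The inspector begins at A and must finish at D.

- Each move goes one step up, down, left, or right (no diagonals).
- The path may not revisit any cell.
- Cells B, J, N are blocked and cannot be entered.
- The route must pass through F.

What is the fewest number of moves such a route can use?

Any route passes through F somewhere between A and D. Summing Manhattan distances along the two legs (A → F → D) gives a lower bound of 1 + 4 = 5 moves.
A route of 5 moves achieves this: A → F → H → I → C → D.
Since 5 matches the lower bound, it is optimal.

5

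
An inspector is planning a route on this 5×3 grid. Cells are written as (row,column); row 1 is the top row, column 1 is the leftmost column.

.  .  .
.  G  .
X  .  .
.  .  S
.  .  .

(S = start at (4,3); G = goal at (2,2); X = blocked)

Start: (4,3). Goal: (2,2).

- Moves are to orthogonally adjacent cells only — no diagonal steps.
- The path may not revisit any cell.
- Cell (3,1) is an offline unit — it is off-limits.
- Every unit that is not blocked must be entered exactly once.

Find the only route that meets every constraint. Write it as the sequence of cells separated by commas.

Need to visit all 14 open cells exactly once, starting at (4,3) and ending at (2,2).
Cell (5,1) has only two open neighbours ((4,1) and (5,2)), so the path must pass straight through it: one of those is the cell it's entered from and the other is where it exits.
Route from (4,3): down to (5,3), 2× left (reaching (5,1)), up to (4,1), right to (4,2), up to (3,2), right to (3,3), 2× up (reaching (1,3)), 2× left (reaching (1,1)), down to (2,1), right to (2,2) — 13 moves in all.
Check: all 14 open cells covered.

(4,3), (5,3), (5,2), (5,1), (4,1), (4,2), (3,2), (3,3), (2,3), (1,3), (1,2), (1,1), (2,1), (2,2)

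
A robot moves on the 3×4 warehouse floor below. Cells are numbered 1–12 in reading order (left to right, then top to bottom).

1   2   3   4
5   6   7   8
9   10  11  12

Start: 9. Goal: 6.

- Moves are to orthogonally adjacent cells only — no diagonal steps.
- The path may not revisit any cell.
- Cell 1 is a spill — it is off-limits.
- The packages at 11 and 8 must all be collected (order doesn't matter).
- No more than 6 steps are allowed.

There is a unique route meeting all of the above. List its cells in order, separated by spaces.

The 6-move cap with required stops at 11, 8 leaves no slack for detours.
Route from 9: 3× right (reaching 12), up to 8, 2× left (reaching 6) — 6 moves in all.
Check: all required cells visited; 6 ≤ 6 moves.

9 10 11 12 8 7 6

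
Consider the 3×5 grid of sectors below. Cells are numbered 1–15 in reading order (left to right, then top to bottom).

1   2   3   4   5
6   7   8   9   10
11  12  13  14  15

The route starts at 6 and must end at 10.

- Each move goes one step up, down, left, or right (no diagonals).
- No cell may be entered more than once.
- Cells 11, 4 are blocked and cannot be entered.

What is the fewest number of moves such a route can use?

The Manhattan distance from 6 to 10 is |2−2| + |1−5| = 4, so at least 4 moves are needed.
A route of 4 moves achieves this: 6 → 7 → 8 → 9 → 10.
Since 4 matches the lower bound, it is optimal.

4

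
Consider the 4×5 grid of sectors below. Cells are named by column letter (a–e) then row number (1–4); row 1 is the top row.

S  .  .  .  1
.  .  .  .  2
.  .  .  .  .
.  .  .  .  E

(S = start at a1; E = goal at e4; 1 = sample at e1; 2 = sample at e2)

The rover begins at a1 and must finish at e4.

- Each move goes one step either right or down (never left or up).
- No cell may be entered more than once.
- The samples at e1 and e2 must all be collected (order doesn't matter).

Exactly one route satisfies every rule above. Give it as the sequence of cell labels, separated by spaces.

Moves only go right or down, so the column and row indices never decrease.
Route from a1: 4× right (reaching e1), 3× down (reaching e4) — 7 moves in all.
Check: all required cells visited.

a1 b1 c1 d1 e1 e2 e3 e4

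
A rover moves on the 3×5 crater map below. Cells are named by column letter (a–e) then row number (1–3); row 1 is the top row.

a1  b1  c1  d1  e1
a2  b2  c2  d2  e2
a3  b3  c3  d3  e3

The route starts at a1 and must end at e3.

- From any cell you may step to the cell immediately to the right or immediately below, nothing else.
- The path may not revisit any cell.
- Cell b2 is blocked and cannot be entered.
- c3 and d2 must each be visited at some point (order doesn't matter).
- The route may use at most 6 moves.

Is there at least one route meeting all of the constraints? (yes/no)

no

c3 is below but to the left of d2: going d2 → c3 would need a leftward move and c3 → d2 an upward move, so no right/down-only route can visit both required cells.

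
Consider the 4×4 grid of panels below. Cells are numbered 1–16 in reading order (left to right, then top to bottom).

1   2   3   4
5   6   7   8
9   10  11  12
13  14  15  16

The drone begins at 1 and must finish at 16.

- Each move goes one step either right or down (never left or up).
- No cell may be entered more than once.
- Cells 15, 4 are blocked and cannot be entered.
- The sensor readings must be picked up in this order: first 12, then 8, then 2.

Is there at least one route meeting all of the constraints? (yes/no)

no

8 lies above 12, so going from 12 to 8 would need an upward move — but moves only go right/down, so 12 cannot be visited before 8.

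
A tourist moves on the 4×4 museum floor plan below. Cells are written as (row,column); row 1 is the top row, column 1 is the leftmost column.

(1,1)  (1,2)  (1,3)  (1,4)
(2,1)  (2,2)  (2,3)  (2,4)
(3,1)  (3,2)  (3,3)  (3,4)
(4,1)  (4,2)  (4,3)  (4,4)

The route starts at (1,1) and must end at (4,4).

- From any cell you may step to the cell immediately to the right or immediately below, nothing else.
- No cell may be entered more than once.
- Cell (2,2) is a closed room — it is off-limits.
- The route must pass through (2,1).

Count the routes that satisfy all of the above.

4

A right/down-only route from (1,1) to (4,4) makes exactly 3 down-moves and 3 right-moves in some order.
With no other constraints that would be C(6,3) = 20 routes.
Split at (2,1) and multiply the segment counts (each segment already excludes blocked cells): (1,1)→(2,1): 1; (2,1)→(4,4): 4; product = 4.
That gives 4 routes.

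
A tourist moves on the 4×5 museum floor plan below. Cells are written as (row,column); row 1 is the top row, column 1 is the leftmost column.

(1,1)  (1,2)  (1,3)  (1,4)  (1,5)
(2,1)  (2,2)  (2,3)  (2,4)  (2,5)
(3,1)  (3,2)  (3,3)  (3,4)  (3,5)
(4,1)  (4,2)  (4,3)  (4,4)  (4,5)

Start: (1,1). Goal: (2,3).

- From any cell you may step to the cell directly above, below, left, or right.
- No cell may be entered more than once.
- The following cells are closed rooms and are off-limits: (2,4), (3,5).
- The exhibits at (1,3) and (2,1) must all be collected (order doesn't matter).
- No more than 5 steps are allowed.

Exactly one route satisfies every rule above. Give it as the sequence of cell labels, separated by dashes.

The budget equals the shortest possible length, so every move has to be on a shortest route through the required cells.
Route from (1,1): down to (2,1), right to (2,2), up to (1,2), right to (1,3), down to (2,3) — 5 moves in all.
Check: all required cells visited; 5 ≤ 5 moves.

(1,1) - (2,1) - (2,2) - (1,2) - (1,3) - (2,3)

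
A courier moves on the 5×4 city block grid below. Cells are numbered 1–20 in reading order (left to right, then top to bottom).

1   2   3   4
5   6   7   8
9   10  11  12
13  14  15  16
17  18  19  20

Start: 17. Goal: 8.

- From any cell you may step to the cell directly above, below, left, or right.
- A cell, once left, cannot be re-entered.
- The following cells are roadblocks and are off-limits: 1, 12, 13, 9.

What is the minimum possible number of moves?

The Manhattan distance from 17 to 8 is |5−2| + |1−4| = 6, so at least 6 moves are needed.
A route of 6 moves achieves this: 17 → 18 → 14 → 10 → 6 → 7 → 8.
Since 6 matches the lower bound, it is optimal.

6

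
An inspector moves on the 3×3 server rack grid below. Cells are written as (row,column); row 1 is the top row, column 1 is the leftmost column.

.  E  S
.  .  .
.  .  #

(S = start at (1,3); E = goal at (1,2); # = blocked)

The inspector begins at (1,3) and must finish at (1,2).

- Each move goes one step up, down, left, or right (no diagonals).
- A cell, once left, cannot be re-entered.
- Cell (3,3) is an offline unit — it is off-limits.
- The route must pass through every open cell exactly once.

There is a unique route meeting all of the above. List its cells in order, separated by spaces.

(1,3) (2,3) (2,2) (3,2) (3,1) (2,1) (1,1) (1,2)

Need to visit all 8 open cells exactly once, starting at (1,3) and ending at (1,2).
Route from (1,3): down 1 to (2,3), left 1 to (2,2), down 1 to (3,2), left 1 to (3,1), up 2 to (1,1), right 1 to (1,2) — 7 moves in all.
Check: all 8 open cells covered.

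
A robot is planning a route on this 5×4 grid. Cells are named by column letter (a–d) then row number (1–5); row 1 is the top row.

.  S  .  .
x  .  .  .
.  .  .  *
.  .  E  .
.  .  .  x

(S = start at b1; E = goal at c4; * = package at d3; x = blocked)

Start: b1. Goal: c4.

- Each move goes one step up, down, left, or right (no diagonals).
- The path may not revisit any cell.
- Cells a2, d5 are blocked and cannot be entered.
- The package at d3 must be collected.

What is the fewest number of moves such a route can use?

Any route passes through d3 somewhere between b1 and c4. Summing Manhattan distances along the two legs (b1 → d3 → c4) gives a lower bound of 4 + 2 = 6 moves.
A route of 6 moves achieves this: b1 → b2 → b3 → c3 → d3 → d4 → c4.
Since 6 matches the lower bound, it is optimal.

6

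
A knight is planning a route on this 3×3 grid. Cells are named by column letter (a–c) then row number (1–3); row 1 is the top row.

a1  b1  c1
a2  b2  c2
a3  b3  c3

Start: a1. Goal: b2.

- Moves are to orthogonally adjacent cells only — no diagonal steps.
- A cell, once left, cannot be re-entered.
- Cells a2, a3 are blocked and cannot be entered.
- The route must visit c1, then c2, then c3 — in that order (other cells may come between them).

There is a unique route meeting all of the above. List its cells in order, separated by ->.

The waypoints must appear in the order c1, c2, c3, with no cell reused.
Route from a1: 2× right (reaching c1), 2× down (reaching c3), left to b3, up to b2 — 6 moves in all.
Check: order respected (c1 at step 2, c2 at step 3, c3 at step 4).

a1 -> b1 -> c1 -> c2 -> c3 -> b3 -> b2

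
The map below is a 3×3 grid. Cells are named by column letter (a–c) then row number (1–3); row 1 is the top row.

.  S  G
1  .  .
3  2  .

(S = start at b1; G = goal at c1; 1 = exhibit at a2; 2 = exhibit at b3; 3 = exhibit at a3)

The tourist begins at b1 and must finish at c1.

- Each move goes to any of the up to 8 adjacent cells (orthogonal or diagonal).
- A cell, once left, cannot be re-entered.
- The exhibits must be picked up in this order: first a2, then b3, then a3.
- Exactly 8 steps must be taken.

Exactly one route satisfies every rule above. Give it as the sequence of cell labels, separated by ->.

The waypoints must appear in the order a2, b3, a3, with no cell reused.
Route from b1: left 1 to a1, down 1 to a2, down-right 1 to b3, left 1 to a3, up-right 1 to b2, down-right 1 to c3, up 2 to c1 — 8 moves in all.
Check: order respected (1 at step 2, 2 at step 3, 3 at step 4); 8 moves as required.

b1 -> a1 -> a2 -> b3 -> a3 -> b2 -> c3 -> c2 -> c1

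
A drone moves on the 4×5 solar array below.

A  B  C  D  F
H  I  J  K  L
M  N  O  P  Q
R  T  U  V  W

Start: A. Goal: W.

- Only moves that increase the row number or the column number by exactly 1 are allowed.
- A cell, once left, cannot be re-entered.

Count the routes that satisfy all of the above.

35

A right/down-only route from A to W makes exactly 3 down-moves and 4 right-moves in some order.
With no other constraints that would be C(7,3) = 35 routes.
That gives 35 routes.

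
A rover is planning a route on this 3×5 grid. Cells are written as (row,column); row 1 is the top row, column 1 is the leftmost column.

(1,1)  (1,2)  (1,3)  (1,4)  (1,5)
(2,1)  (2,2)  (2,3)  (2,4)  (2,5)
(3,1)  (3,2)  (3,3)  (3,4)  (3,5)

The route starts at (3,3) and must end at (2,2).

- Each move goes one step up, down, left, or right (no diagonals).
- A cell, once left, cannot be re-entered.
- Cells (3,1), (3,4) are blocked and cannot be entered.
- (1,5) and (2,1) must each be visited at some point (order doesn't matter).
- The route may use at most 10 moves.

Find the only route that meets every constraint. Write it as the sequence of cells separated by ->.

(3,3) -> (2,3) -> (2,4) -> (2,5) -> (1,5) -> (1,4) -> (1,3) -> (1,2) -> (1,1) -> (2,1) -> (2,2)

Any route must reach (1,5) and (2,1) and still end at (2,2) within 10 moves, so the order of the required stops is forced.
Route from (3,3): up to (2,3), 2× right (reaching (2,5)), up to (1,5), 4× left (reaching (1,1)), down to (2,1), right to (2,2) — 10 moves in all.
Check: all required cells visited; 10 ≤ 10 moves.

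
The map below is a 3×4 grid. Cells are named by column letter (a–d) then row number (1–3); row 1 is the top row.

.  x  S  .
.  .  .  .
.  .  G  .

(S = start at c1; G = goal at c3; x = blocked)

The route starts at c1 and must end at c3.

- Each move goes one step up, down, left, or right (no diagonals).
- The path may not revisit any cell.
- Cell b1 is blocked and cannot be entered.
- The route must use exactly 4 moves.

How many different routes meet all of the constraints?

4

Need simple routes of exactly 4 moves from c1 to c3 (Manhattan distance 2, so 1 moves are spent on a detour and 1 undoing it).
Enumerating: c1 c2 b2 b3 c3 | c1 c2 d2 d3 c3 | c1 d1 d2 d3 c3 | c1 d1 d2 c2 c3.
That gives 4 routes.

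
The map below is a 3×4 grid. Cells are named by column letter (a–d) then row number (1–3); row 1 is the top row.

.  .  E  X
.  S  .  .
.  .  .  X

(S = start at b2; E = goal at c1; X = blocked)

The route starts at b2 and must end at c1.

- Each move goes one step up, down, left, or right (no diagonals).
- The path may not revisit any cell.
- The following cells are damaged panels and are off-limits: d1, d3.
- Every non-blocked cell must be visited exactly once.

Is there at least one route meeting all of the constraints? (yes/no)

Cell d2 has only one open neighbour but is neither the start nor the goal, so a Hamiltonian route would have to both enter and leave it through the same neighbour — impossible without revisiting.

no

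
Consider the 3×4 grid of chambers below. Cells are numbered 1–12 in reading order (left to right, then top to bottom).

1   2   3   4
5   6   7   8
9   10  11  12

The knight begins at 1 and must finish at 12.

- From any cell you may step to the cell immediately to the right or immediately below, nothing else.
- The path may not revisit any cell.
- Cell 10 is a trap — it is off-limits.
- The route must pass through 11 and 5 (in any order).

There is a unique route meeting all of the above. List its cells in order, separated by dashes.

1 - 5 - 6 - 7 - 11 - 12

Moves only go right or down, so the column and row indices never decrease.
Route from 1: down to 5, 2× right (reaching 7), down to 11, right to 12 — 5 moves in all.
Check: all required cells visited.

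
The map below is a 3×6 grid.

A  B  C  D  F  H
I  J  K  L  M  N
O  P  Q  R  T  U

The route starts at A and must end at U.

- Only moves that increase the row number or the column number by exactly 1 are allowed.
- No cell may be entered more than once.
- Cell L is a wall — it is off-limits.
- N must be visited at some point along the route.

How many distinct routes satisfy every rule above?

A right/down-only route from A to U makes exactly 2 down-moves and 5 right-moves in some order.
With no other constraints that would be C(7,2) = 21 routes.
Split at N and multiply the segment counts (each segment already excludes blocked cells): A→N: 2; N→U: 1; product = 2.
That gives 2 routes.

2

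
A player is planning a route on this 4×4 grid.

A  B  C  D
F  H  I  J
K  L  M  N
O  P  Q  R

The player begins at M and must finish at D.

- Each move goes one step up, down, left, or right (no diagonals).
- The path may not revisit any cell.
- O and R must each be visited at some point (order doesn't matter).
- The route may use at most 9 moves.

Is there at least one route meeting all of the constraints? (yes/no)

yes

One route that works: M → L → K → O → P → Q → R → N → J → D.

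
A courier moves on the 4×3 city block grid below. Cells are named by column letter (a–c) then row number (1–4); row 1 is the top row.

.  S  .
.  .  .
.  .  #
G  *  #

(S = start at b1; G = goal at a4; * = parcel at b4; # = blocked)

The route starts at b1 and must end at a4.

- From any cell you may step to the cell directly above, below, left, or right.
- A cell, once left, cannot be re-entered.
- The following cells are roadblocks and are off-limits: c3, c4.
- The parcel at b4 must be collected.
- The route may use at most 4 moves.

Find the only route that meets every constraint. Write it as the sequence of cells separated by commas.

The budget equals the shortest possible length, so every move has to be on a shortest route through the required cells.
Route from b1: 3× down (reaching b4), left to a4 — 4 moves in all.
Check: all required cells visited; 4 ≤ 4 moves.

b1, b2, b3, b4, a4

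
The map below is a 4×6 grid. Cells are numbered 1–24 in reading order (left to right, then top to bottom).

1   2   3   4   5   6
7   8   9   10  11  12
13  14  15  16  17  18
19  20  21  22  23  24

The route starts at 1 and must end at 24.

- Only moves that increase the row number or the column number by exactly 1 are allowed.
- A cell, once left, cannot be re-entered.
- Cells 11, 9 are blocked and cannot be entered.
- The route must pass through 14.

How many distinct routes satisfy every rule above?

A right/down-only route from 1 to 24 makes exactly 3 down-moves and 5 right-moves in some order.
With no other constraints that would be C(8,3) = 56 routes.
Split at 14 and multiply the segment counts (each segment already excludes blocked cells): 1→14: 3; 14→24: 5; product = 15.
That gives 15 routes.

15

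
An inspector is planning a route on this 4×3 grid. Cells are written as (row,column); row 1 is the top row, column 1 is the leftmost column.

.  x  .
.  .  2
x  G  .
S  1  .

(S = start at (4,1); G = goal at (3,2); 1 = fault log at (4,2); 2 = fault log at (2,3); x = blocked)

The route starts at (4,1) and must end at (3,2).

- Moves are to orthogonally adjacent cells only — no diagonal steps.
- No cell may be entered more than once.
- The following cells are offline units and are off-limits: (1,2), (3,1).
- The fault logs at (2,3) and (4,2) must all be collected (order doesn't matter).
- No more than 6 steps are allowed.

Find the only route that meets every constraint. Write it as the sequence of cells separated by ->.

The budget equals the shortest possible length, so every move has to be on a shortest route through the required cells.
Route from (4,1): 2× right (reaching (4,3)), 2× up (reaching (2,3)), left to (2,2), down to (3,2) — 6 moves in all.
Check: all required cells visited; 6 ≤ 6 moves.

(4,1) -> (4,2) -> (4,3) -> (3,3) -> (2,3) -> (2,2) -> (3,2)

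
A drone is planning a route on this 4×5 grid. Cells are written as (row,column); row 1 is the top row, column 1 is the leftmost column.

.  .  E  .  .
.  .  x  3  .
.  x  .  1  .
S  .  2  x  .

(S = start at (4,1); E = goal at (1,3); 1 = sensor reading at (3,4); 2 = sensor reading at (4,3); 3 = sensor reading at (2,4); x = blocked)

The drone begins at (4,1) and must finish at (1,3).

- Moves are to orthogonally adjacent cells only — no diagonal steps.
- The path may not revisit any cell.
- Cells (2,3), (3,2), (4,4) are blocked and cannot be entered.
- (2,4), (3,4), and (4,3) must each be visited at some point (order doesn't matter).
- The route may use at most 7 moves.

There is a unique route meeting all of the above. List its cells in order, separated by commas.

Any route must reach (2,4), (3,4), and (4,3) and still end at (1,3) within 7 moves, so the order of the required stops is forced.
Route from (4,1): 2× right (reaching (4,3)), up to (3,3), right to (3,4), 2× up (reaching (1,4)), left to (1,3) — 7 moves in all.
Check: all required cells visited; 7 ≤ 7 moves.

(4,1), (4,2), (4,3), (3,3), (3,4), (2,4), (1,4), (1,3)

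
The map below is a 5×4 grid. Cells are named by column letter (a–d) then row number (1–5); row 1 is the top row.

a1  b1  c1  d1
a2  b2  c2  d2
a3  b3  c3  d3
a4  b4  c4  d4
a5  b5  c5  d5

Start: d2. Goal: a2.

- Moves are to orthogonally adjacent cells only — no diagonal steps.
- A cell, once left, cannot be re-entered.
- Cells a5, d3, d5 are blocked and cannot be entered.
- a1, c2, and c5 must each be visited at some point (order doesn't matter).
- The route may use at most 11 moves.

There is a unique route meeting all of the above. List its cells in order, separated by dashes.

d2 - c2 - c3 - c4 - c5 - b5 - b4 - b3 - b2 - b1 - a1 - a2

The budget equals the shortest possible length, so every move has to be on a shortest route through the required cells.
Route from d2: left to c2, 3× down (reaching c5), left to b5, 4× up (reaching b1), left to a1, down to a2 — 11 moves in all.
Check: all required cells visited; 11 ≤ 11 moves.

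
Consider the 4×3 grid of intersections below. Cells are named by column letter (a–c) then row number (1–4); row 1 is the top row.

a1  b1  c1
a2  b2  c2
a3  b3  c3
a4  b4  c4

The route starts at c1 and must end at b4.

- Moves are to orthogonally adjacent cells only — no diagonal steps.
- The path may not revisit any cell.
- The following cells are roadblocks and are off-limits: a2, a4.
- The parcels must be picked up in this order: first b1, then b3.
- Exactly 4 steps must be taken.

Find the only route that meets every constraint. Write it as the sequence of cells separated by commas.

c1, b1, b2, b3, b4

The waypoints must appear in the order b1, b3, with no cell reused.
Route from c1: left to b1, 3× down (reaching b4) — 4 moves in all.
Check: order respected (b1 at step 1, b3 at step 3); 4 moves as required.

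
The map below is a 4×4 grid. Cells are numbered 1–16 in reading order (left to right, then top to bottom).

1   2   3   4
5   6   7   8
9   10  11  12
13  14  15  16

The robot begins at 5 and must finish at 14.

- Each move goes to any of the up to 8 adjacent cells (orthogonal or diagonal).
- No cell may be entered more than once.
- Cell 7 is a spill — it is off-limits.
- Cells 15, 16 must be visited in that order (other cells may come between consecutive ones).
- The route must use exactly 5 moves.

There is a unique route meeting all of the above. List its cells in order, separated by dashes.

5 - 10 - 15 - 16 - 11 - 14

The waypoints must appear in the order 15, 16, with no cell reused.
Route from 5: down-right 2 to 15, right 1 to 16, up-left 1 to 11, down-left 1 to 14 — 5 moves in all.
Check: order respected (15 at step 2, 16 at step 3); 5 moves as required.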